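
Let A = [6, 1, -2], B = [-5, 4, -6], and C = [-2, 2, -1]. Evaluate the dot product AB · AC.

87

AB = B − A = (-11, 3, -4)
AC = C − A = (-8, 1, 1)
AB · AC = (-11)·(-8) + 3·1 + (-4)·1 = 88 + 3 - 4 = 87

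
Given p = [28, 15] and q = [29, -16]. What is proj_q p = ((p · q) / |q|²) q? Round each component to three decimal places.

p · q = 28·29 + 15·(-16) = 812 - 240 = 572
|q|² = 841 + 256 = 1097
proj_q p = (572/1097) · (29, -16) ≈ (15.121, -8.343)

(15.121, -8.343)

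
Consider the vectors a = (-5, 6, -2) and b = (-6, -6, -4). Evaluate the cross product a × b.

i: 6·(-4) - (-2)·(-6) = -24 - 12 = -36
j: (-2)·(-6) - (-5)·(-4) = 12 - 20 = -8
k: (-5)·(-6) - 6·(-6) = 30 - (-36) = 66
a × b = (-36, -8, 66)

(-36, -8, 66)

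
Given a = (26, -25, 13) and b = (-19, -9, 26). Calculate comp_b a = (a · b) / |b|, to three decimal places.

a · b = 26·(-19) + (-25)·(-9) + 13·26 = -494 + 225 + 338 = 69
|b| = √(361 + 81 + 676) = √1118 ≈ 33.4365
comp_b a = 69 / √1118 ≈ 2.064

2.064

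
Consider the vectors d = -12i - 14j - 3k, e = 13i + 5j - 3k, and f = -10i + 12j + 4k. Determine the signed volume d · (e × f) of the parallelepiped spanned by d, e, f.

-982

e × f:
i: 5·4 - (-3)·12 = 20 - (-36) = 56
j: (-3)·(-10) - 13·4 = 30 - 52 = -22
k: 13·12 - 5·(-10) = 156 - (-50) = 206
e × f = (56, -22, 206)
d · (e × f) = (-12)·56 + (-14)·(-22) + (-3)·206 = -672 + 308 - 618 = -982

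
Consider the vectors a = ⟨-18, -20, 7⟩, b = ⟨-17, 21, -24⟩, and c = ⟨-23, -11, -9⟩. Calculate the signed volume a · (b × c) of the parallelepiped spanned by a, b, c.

4864

b × c:
i: 21·(-9) - (-24)·(-11) = -189 - 264 = -453
j: (-24)·(-23) - (-17)·(-9) = 552 - 153 = 399
k: (-17)·(-11) - 21·(-23) = 187 - (-483) = 670
b × c = (-453, 399, 670)
a · (b × c) = (-18)·(-453) + (-20)·399 + 7·670 = 8154 - 7980 + 4690 = 4864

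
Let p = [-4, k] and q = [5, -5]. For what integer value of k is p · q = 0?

p · q = (-4)·5 + k·(-5) = -20 - 5k
Set equal to 0: -5k = 20, so k = -4.

-4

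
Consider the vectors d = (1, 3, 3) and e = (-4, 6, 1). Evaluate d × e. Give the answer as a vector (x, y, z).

(-15, -13, 18)

i: 3·1 - 3·6 = 3 - 18 = -15
j: 3·(-4) - 1·1 = -12 - 1 = -13
k: 1·6 - 3·(-4) = 6 - (-12) = 18
d × e = (-15, -13, 18)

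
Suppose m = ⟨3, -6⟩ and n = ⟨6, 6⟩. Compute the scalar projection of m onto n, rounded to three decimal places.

-2.121

m · n = 3·6 + (-6)·6 = 18 - 36 = -18
|n| = √(36 + 36) = √72 ≈ 8.4853
comp_n m = -18 / √72 ≈ -2.121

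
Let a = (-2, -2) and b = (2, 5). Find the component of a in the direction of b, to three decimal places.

a · b = (-2)·2 + (-2)·5 = -4 - 10 = -14
|b| = √(4 + 25) = √29 ≈ 5.3852
comp_b a = -14 / √29 ≈ -2.600

-2.600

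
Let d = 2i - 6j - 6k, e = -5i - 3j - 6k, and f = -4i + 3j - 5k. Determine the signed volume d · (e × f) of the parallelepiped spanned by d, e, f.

234

e × f:
i: (-3)·(-5) - (-6)·3 = 15 - (-18) = 33
j: (-6)·(-4) - (-5)·(-5) = 24 - 25 = -1
k: (-5)·3 - (-3)·(-4) = -15 - 12 = -27
e × f = (33, -1, -27)
d · (e × f) = 2·33 + (-6)·(-1) + (-6)·(-27) = 66 + 6 + 162 = 234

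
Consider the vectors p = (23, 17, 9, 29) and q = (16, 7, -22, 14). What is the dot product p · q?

695

p · q = 23·16 + 17·7 + 9·(-22) + 29·14 = 368 + 119 - 198 + 406 = 695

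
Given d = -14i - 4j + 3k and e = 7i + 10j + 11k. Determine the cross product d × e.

i: (-4)·11 - 3·10 = -44 - 30 = -74
j: 3·7 - (-14)·11 = 21 - (-154) = 175
k: (-14)·10 - (-4)·7 = -140 - (-28) = -112
d × e = (-74, 175, -112)

(-74, 175, -112)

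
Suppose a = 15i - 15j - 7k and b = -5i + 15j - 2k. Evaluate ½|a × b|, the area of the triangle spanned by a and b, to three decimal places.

i: (-15)·(-2) - (-7)·15 = 30 - (-105) = 135
j: (-7)·(-5) - 15·(-2) = 35 - (-30) = 65
k: 15·15 - (-15)·(-5) = 225 - 75 = 150
a × b = (135, 65, 150)
|a × b| = √(135² + 65² + 150²) = √44950 ≈ 212.0142
area = ½ · 212.0142 ≈ 106.007

106.007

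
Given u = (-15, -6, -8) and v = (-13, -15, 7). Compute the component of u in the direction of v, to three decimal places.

10.880

u · v = (-15)·(-13) + (-6)·(-15) + (-8)·7 = 195 + 90 - 56 = 229
|v| = √(169 + 225 + 49) = √443 ≈ 21.0476
comp_v u = 229 / √443 ≈ 10.880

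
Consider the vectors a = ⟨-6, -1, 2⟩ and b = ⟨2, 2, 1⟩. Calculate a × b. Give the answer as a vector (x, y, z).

i: (-1)·1 - 2·2 = -1 - 4 = -5
j: 2·2 - (-6)·1 = 4 - (-6) = 10
k: (-6)·2 - (-1)·2 = -12 - (-2) = -10
a × b = (-5, 10, -10)

(-5, 10, -10)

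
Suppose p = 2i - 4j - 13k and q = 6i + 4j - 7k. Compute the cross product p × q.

i: (-4)·(-7) - (-13)·4 = 28 - (-52) = 80
j: (-13)·6 - 2·(-7) = -78 - (-14) = -64
k: 2·4 - (-4)·6 = 8 - (-24) = 32
p × q = (80, -64, 32)

(80, -64, 32)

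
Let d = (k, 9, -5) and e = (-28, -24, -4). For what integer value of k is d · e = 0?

-7

d · e = k·(-28) + 9·(-24) + (-5)·(-4) = -196 - 28k
Set equal to 0: -28k = 196, so k = -7.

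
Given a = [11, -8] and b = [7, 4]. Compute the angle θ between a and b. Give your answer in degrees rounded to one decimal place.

a · b = 11·7 + (-8)·4 = 77 - 32 = 45
|a|² = 121 + 64 = 185,  |a| = √185 ≈ 13.601471
|b|² = 49 + 16 = 65,  |b| = √65 ≈ 8.062258
cos θ = 45 / (13.601471 · 8.062258) ≈ 0.41036
θ = arccos(0.41036) ≈ 65.8°

65.8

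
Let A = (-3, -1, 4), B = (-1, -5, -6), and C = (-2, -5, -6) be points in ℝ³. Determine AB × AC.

(0, 10, -4)

AB = (2, -4, -10)
AC = (1, -4, -10)
i: (-4)·(-10) - (-10)·(-4) = 40 - 40 = 0
j: (-10)·1 - 2·(-10) = -10 - (-20) = 10
k: 2·(-4) - (-4)·1 = -8 - (-4) = -4
AB × AC = (0, 10, -4)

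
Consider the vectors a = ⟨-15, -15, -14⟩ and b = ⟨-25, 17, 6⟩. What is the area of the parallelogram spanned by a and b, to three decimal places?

i: (-15)·6 - (-14)·17 = -90 - (-238) = 148
j: (-14)·(-25) - (-15)·6 = 350 - (-90) = 440
k: (-15)·17 - (-15)·(-25) = -255 - 375 = -630
a × b = (148, 440, -630)
|a × b| = √(148² + 440² + (-630)²) = √612404 ≈ 782.5625

782.562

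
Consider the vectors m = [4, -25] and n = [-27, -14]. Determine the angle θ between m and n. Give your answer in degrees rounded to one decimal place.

m · n = 4·(-27) + (-25)·(-14) = -108 + 350 = 242
|m|² = 16 + 625 = 641,  |m| = √641 ≈ 25.317978
|n|² = 729 + 196 = 925,  |n| = √925 ≈ 30.413813
cos θ = 242 / (25.317978 · 30.413813) ≈ 0.31428
θ = arccos(0.31428) ≈ 71.7°

71.7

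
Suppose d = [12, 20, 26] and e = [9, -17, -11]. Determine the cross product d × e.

i: 20·(-11) - 26·(-17) = -220 - (-442) = 222
j: 26·9 - 12·(-11) = 234 - (-132) = 366
k: 12·(-17) - 20·9 = -204 - 180 = -384
d × e = (222, 366, -384)

(222, 366, -384)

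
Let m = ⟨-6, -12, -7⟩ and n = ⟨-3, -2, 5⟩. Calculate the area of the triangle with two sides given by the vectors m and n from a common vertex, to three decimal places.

i: (-12)·5 - (-7)·(-2) = -60 - 14 = -74
j: (-7)·(-3) - (-6)·5 = 21 - (-30) = 51
k: (-6)·(-2) - (-12)·(-3) = 12 - 36 = -24
m × n = (-74, 51, -24)
|m × n| = √((-74)² + 51² + (-24)²) = √8653 ≈ 93.0215
area = ½ · 93.0215 ≈ 46.511

46.511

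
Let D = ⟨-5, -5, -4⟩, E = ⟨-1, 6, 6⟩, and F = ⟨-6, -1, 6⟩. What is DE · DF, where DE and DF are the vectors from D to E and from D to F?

DE = E − D = (4, 11, 10)
DF = F − D = (-1, 4, 10)
DE · DF = 4·(-1) + 11·4 + 10·10 = -4 + 44 + 100 = 140

140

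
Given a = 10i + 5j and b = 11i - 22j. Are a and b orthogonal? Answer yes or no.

yes

a · b = 10·11 + 5·(-22) = 110 - 110 = 0
Zero, so the vectors are orthogonal.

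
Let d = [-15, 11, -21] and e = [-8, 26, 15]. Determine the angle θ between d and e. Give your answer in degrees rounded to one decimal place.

d · e = (-15)·(-8) + 11·26 + (-21)·15 = 120 + 286 - 315 = 91
|d|² = 225 + 121 + 441 = 787,  |d| = √787 ≈ 28.053520
|e|² = 64 + 676 + 225 = 965,  |e| = √965 ≈ 31.064449
cos θ = 91 / (28.053520 · 31.064449) ≈ 0.10442
θ = arccos(0.10442) ≈ 84.0°

84.0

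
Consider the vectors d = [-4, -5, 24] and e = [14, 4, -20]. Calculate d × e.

(4, 256, 54)

i: (-5)·(-20) - 24·4 = 100 - 96 = 4
j: 24·14 - (-4)·(-20) = 336 - 80 = 256
k: (-4)·4 - (-5)·14 = -16 - (-70) = 54
d × e = (4, 256, 54)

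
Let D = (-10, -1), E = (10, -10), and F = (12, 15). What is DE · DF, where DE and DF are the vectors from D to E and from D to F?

DE = E − D = (20, -9)
DF = F − D = (22, 16)
DE · DF = 20·22 + (-9)·16 = 440 - 144 = 296

296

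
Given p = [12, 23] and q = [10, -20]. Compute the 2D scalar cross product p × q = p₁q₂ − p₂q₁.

-470

12·(-20) - 23·10 = -240 - 230 = -470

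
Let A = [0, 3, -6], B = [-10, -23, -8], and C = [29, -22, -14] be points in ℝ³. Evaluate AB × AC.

AB = (-10, -26, -2)
AC = (29, -25, -8)
i: (-26)·(-8) - (-2)·(-25) = 208 - 50 = 158
j: (-2)·29 - (-10)·(-8) = -58 - 80 = -138
k: (-10)·(-25) - (-26)·29 = 250 - (-754) = 1004
AB × AC = (158, -138, 1004)

(158, -138, 1004)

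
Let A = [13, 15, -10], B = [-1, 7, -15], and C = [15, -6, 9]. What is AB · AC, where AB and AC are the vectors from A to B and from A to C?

45

AB = B − A = (-14, -8, -5)
AC = C − A = (2, -21, 19)
AB · AC = (-14)·2 + (-8)·(-21) + (-5)·19 = -28 + 168 - 95 = 45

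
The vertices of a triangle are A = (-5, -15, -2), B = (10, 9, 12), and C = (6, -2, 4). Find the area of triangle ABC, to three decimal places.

50.747

AB = (15, 24, 14),  AC = (11, 13, 6)
i: 24·6 - 14·13 = 144 - 182 = -38
j: 14·11 - 15·6 = 154 - 90 = 64
k: 15·13 - 24·11 = 195 - 264 = -69
AB × AC = (-38, 64, -69)
|AB × AC| = √10301 ≈ 101.4938
area = ½ · 101.4938 ≈ 50.747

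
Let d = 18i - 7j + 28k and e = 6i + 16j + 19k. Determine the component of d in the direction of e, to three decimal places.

20.662

d · e = 18·6 + (-7)·16 + 28·19 = 108 - 112 + 532 = 528
|e| = √(36 + 256 + 361) = √653 ≈ 25.5539
comp_e d = 528 / √653 ≈ 20.662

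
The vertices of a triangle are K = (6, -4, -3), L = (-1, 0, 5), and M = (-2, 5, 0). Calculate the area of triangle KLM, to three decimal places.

KL = (-7, 4, 8),  KM = (-8, 9, 3)
i: 4·3 - 8·9 = 12 - 72 = -60
j: 8·(-8) - (-7)·3 = -64 - (-21) = -43
k: (-7)·9 - 4·(-8) = -63 - (-32) = -31
KL × KM = (-60, -43, -31)
|KL × KM| = √6410 ≈ 80.0625
area = ½ · 80.0625 ≈ 40.031

40.031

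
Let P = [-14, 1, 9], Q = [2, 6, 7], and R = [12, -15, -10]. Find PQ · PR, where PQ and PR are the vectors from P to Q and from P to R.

374

PQ = Q − P = (16, 5, -2)
PR = R − P = (26, -16, -19)
PQ · PR = 16·26 + 5·(-16) + (-2)·(-19) = 416 - 80 + 38 = 374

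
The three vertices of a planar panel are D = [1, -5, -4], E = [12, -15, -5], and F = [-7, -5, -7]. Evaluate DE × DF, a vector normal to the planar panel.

DE = (11, -10, -1)
DF = (-8, 0, -3)
i: (-10)·(-3) - (-1)·0 = 30 - 0 = 30
j: (-1)·(-8) - 11·(-3) = 8 - (-33) = 41
k: 11·0 - (-10)·(-8) = 0 - 80 = -80
DE × DF = (30, 41, -80)

(30, 41, -80)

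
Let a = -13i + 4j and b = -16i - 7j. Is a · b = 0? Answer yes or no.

no

a · b = (-13)·(-16) + 4·(-7) = 208 - 28 = 180
Nonzero, so the vectors are not orthogonal.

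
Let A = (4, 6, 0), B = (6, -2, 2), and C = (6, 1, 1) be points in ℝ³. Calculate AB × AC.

(2, 2, 6)

AB = (2, -8, 2)
AC = (2, -5, 1)
i: (-8)·1 - 2·(-5) = -8 - (-10) = 2
j: 2·2 - 2·1 = 4 - 2 = 2
k: 2·(-5) - (-8)·2 = -10 - (-16) = 6
AB × AC = (2, 2, 6)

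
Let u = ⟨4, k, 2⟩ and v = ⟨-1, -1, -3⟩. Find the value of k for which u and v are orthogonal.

u · v = 4·(-1) + k·(-1) + 2·(-3) = -10 - 1k
Set equal to 0: -1k = 10, so k = -10.

-10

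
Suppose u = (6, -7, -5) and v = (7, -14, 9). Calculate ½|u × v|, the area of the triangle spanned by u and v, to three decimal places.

81.907

i: (-7)·9 - (-5)·(-14) = -63 - 70 = -133
j: (-5)·7 - 6·9 = -35 - 54 = -89
k: 6·(-14) - (-7)·7 = -84 - (-49) = -35
u × v = (-133, -89, -35)
|u × v| = √((-133)² + (-89)² + (-35)²) = √26835 ≈ 163.8139
area = ½ · 163.8139 ≈ 81.907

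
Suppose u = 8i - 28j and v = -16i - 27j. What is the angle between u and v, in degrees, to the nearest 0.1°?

46.6

u · v = 8·(-16) + (-28)·(-27) = -128 + 756 = 628
|u|² = 64 + 784 = 848,  |u| = √848 ≈ 29.120440
|v|² = 256 + 729 = 985,  |v| = √985 ≈ 31.384710
cos θ = 628 / (29.120440 · 31.384710) ≈ 0.68714
θ = arccos(0.68714) ≈ 46.6°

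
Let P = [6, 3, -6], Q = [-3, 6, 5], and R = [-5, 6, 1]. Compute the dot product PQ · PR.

185

PQ = Q − P = (-9, 3, 11)
PR = R − P = (-11, 3, 7)
PQ · PR = (-9)·(-11) + 3·3 + 11·7 = 99 + 9 + 77 = 185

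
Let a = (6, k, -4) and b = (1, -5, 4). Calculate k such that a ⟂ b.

a · b = 6·1 + k·(-5) + (-4)·4 = -10 - 5k
Set equal to 0: -5k = 10, so k = -2.

-2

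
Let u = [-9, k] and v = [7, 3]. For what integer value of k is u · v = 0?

21

u · v = (-9)·7 + k·3 = -63 + 3k
Set equal to 0: 3k = 63, so k = 21.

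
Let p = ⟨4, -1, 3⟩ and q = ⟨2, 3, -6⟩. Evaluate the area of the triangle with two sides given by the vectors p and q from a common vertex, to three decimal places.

16.621

i: (-1)·(-6) - 3·3 = 6 - 9 = -3
j: 3·2 - 4·(-6) = 6 - (-24) = 30
k: 4·3 - (-1)·2 = 12 - (-2) = 14
p × q = (-3, 30, 14)
|p × q| = √((-3)² + 30² + 14²) = √1105 ≈ 33.2415
area = ½ · 33.2415 ≈ 16.621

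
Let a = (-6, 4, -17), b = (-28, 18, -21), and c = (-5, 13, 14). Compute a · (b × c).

3496

b × c:
i: 18·14 - (-21)·13 = 252 - (-273) = 525
j: (-21)·(-5) - (-28)·14 = 105 - (-392) = 497
k: (-28)·13 - 18·(-5) = -364 - (-90) = -274
b × c = (525, 497, -274)
a · (b × c) = (-6)·525 + 4·497 + (-17)·(-274) = -3150 + 1988 + 4658 = 3496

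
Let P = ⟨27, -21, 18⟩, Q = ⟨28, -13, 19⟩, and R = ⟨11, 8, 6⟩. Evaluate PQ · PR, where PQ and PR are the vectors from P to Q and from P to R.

PQ = Q − P = (1, 8, 1)
PR = R − P = (-16, 29, -12)
PQ · PR = 1·(-16) + 8·29 + 1·(-12) = -16 + 232 - 12 = 204

204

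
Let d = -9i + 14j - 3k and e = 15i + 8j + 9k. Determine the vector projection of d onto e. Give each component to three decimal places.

(-2.027, -1.081, -1.216)

d · e = (-9)·15 + 14·8 + (-3)·9 = -135 + 112 - 27 = -50
|e|² = 225 + 64 + 81 = 370
proj_e d = (-50/370) · (15, 8, 9) ≈ (-2.027, -1.081, -1.216)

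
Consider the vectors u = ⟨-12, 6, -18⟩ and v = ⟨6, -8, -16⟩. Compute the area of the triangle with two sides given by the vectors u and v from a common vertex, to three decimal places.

i: 6·(-16) - (-18)·(-8) = -96 - 144 = -240
j: (-18)·6 - (-12)·(-16) = -108 - 192 = -300
k: (-12)·(-8) - 6·6 = 96 - 36 = 60
u × v = (-240, -300, 60)
|u × v| = √((-240)² + (-300)² + 60²) = √151200 ≈ 388.8444
area = ½ · 388.8444 ≈ 194.422

194.422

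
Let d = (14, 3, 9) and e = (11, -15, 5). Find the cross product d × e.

(150, 29, -243)

i: 3·5 - 9·(-15) = 15 - (-135) = 150
j: 9·11 - 14·5 = 99 - 70 = 29
k: 14·(-15) - 3·11 = -210 - 33 = -243
d × e = (150, 29, -243)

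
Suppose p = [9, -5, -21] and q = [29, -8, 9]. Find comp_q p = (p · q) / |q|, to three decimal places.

p · q = 9·29 + (-5)·(-8) + (-21)·9 = 261 + 40 - 189 = 112
|q| = √(841 + 64 + 81) = √986 ≈ 31.4006
comp_q p = 112 / √986 ≈ 3.567

3.567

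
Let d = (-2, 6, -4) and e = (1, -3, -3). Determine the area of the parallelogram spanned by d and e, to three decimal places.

31.623

i: 6·(-3) - (-4)·(-3) = -18 - 12 = -30
j: (-4)·1 - (-2)·(-3) = -4 - 6 = -10
k: (-2)·(-3) - 6·1 = 6 - 6 = 0
d × e = (-30, -10, 0)
|d × e| = √((-30)² + (-10)² + 0²) = √1000 ≈ 31.6228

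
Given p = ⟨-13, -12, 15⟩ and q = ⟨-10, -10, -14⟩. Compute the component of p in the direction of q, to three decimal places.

p · q = (-13)·(-10) + (-12)·(-10) + 15·(-14) = 130 + 120 - 210 = 40
|q| = √(100 + 100 + 196) = √396 ≈ 19.8997
comp_q p = 40 / √396 ≈ 2.010

2.010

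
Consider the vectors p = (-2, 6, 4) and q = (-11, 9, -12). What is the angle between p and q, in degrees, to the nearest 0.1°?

p · q = (-2)·(-11) + 6·9 + 4·(-12) = 22 + 54 - 48 = 28
|p|² = 4 + 36 + 16 = 56,  |p| = √56 ≈ 7.483315
|q|² = 121 + 81 + 144 = 346,  |q| = √346 ≈ 18.601075
cos θ = 28 / (7.483315 · 18.601075) ≈ 0.20115
θ = arccos(0.20115) ≈ 78.4°

78.4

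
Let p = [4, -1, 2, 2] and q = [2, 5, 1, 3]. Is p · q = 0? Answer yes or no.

no

p · q = 4·2 + (-1)·5 + 2·1 + 2·3 = 8 - 5 + 2 + 6 = 11
Nonzero, so the vectors are not orthogonal.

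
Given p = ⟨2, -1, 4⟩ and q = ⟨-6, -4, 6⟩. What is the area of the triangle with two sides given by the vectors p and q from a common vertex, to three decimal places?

19.950

i: (-1)·6 - 4·(-4) = -6 - (-16) = 10
j: 4·(-6) - 2·6 = -24 - 12 = -36
k: 2·(-4) - (-1)·(-6) = -8 - 6 = -14
p × q = (10, -36, -14)
|p × q| = √(10² + (-36)² + (-14)²) = √1592 ≈ 39.8999
area = ½ · 39.8999 ≈ 19.950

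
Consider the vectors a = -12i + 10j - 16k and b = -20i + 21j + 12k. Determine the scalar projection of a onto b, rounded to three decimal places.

a · b = (-12)·(-20) + 10·21 + (-16)·12 = 240 + 210 - 192 = 258
|b| = √(400 + 441 + 144) = √985 ≈ 31.3847
comp_b a = 258 / √985 ≈ 8.221

8.221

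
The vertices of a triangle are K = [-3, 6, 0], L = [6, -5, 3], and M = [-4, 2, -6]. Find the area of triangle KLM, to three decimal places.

KL = (9, -11, 3),  KM = (-1, -4, -6)
i: (-11)·(-6) - 3·(-4) = 66 - (-12) = 78
j: 3·(-1) - 9·(-6) = -3 - (-54) = 51
k: 9·(-4) - (-11)·(-1) = -36 - 11 = -47
KL × KM = (78, 51, -47)
|KL × KM| = √10894 ≈ 104.3743
area = ½ · 104.3743 ≈ 52.187

52.187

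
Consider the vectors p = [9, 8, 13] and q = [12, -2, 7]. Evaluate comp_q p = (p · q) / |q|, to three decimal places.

13.038

p · q = 9·12 + 8·(-2) + 13·7 = 108 - 16 + 91 = 183
|q| = √(144 + 4 + 49) = √197 ≈ 14.0357
comp_q p = 183 / √197 ≈ 13.038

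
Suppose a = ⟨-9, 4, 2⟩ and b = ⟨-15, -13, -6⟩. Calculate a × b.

(2, -84, 177)

i: 4·(-6) - 2·(-13) = -24 - (-26) = 2
j: 2·(-15) - (-9)·(-6) = -30 - 54 = -84
k: (-9)·(-13) - 4·(-15) = 117 - (-60) = 177
a × b = (2, -84, 177)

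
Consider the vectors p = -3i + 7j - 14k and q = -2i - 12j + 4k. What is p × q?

i: 7·4 - (-14)·(-12) = 28 - 168 = -140
j: (-14)·(-2) - (-3)·4 = 28 - (-12) = 40
k: (-3)·(-12) - 7·(-2) = 36 - (-14) = 50
p × q = (-140, 40, 50)

(-140, 40, 50)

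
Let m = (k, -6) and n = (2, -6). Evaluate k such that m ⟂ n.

m · n = k·2 + (-6)·(-6) = 36 + 2k
Set equal to 0: 2k = -36, so k = -18.

-18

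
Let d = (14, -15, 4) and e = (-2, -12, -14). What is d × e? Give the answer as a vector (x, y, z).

i: (-15)·(-14) - 4·(-12) = 210 - (-48) = 258
j: 4·(-2) - 14·(-14) = -8 - (-196) = 188
k: 14·(-12) - (-15)·(-2) = -168 - 30 = -198
d × e = (258, 188, -198)

(258, 188, -198)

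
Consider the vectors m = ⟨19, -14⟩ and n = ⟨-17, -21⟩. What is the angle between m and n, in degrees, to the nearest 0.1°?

92.6

m · n = 19·(-17) + (-14)·(-21) = -323 + 294 = -29
|m|² = 361 + 196 = 557,  |m| = √557 ≈ 23.600847
|n|² = 289 + 441 = 730,  |n| = √730 ≈ 27.018512
cos θ = -29 / (23.600847 · 27.018512) ≈ -0.04548
θ = arccos(-0.04548) ≈ 92.6°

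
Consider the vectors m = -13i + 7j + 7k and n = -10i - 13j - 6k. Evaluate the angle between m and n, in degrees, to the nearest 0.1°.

m · n = (-13)·(-10) + 7·(-13) + 7·(-6) = 130 - 91 - 42 = -3
|m|² = 169 + 49 + 49 = 267,  |m| = √267 ≈ 16.340135
|n|² = 100 + 169 + 36 = 305,  |n| = √305 ≈ 17.464249
cos θ = -3 / (16.340135 · 17.464249) ≈ -0.01051
θ = arccos(-0.01051) ≈ 90.6°

90.6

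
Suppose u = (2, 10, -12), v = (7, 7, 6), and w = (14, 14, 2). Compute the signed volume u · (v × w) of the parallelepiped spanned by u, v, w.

560

v × w:
i: 7·2 - 6·14 = 14 - 84 = -70
j: 6·14 - 7·2 = 84 - 14 = 70
k: 7·14 - 7·14 = 98 - 98 = 0
v × w = (-70, 70, 0)
u · (v × w) = 2·(-70) + 10·70 + (-12)·0 = -140 + 700 + 0 = 560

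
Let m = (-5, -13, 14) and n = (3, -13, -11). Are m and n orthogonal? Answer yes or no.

m · n = (-5)·3 + (-13)·(-13) + 14·(-11) = -15 + 169 - 154 = 0
Zero, so the vectors are orthogonal.

yes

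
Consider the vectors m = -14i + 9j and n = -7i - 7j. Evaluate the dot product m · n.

35

m · n = (-14)·(-7) + 9·(-7) = 98 - 63 = 35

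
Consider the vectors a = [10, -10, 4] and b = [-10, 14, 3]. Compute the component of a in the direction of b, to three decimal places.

-13.055

a · b = 10·(-10) + (-10)·14 + 4·3 = -100 - 140 + 12 = -228
|b| = √(100 + 196 + 9) = √305 ≈ 17.4642
comp_b a = -228 / √305 ≈ -13.055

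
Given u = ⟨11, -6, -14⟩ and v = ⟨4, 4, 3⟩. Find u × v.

(38, -89, 68)

i: (-6)·3 - (-14)·4 = -18 - (-56) = 38
j: (-14)·4 - 11·3 = -56 - 33 = -89
k: 11·4 - (-6)·4 = 44 - (-24) = 68
u × v = (38, -89, 68)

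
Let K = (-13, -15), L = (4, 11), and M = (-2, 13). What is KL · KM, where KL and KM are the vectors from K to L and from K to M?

KL = L − K = (17, 26)
KM = M − K = (11, 28)
KL · KM = 17·11 + 26·28 = 187 + 728 = 915

915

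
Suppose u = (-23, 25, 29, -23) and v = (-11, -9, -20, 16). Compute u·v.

u · v = (-23)·(-11) + 25·(-9) + 29·(-20) + (-23)·16 = 253 - 225 - 580 - 368 = -920

-920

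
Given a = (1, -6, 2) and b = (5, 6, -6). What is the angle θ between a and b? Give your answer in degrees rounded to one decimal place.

133.0

a · b = 1·5 + (-6)·6 + 2·(-6) = 5 - 36 - 12 = -43
|a|² = 1 + 36 + 4 = 41,  |a| = √41 ≈ 6.403124
|b|² = 25 + 36 + 36 = 97,  |b| = √97 ≈ 9.848858
cos θ = -43 / (6.403124 · 9.848858) ≈ -0.68185
θ = arccos(-0.68185) ≈ 133.0°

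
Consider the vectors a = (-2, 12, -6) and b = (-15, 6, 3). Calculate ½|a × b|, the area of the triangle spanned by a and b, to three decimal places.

103.228

i: 12·3 - (-6)·6 = 36 - (-36) = 72
j: (-6)·(-15) - (-2)·3 = 90 - (-6) = 96
k: (-2)·6 - 12·(-15) = -12 - (-180) = 168
a × b = (72, 96, 168)
|a × b| = √(72² + 96² + 168²) = √42624 ≈ 206.4558
area = ½ · 206.4558 ≈ 103.228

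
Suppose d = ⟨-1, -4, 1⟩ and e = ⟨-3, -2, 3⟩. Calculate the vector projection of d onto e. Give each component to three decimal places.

(-1.909, -1.273, 1.909)

d · e = (-1)·(-3) + (-4)·(-2) + 1·3 = 3 + 8 + 3 = 14
|e|² = 9 + 4 + 9 = 22
proj_e d = (14/22) · (-3, -2, 3) ≈ (-1.909, -1.273, 1.909)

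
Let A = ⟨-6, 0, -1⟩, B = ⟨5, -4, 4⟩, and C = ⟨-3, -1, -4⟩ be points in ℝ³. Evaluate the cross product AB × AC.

(17, 48, 1)

AB = (11, -4, 5)
AC = (3, -1, -3)
i: (-4)·(-3) - 5·(-1) = 12 - (-5) = 17
j: 5·3 - 11·(-3) = 15 - (-33) = 48
k: 11·(-1) - (-4)·3 = -11 - (-12) = 1
AB × AC = (17, 48, 1)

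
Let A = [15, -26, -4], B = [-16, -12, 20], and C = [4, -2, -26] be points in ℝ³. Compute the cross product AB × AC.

AB = (-31, 14, 24)
AC = (-11, 24, -22)
i: 14·(-22) - 24·24 = -308 - 576 = -884
j: 24·(-11) - (-31)·(-22) = -264 - 682 = -946
k: (-31)·24 - 14·(-11) = -744 - (-154) = -590
AB × AC = (-884, -946, -590)

(-884, -946, -590)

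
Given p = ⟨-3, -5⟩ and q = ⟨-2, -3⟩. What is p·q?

p · q = (-3)·(-2) + (-5)·(-3) = 6 + 15 = 21

21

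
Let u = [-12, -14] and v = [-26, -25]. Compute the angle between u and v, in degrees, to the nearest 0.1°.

u · v = (-12)·(-26) + (-14)·(-25) = 312 + 350 = 662
|u|² = 144 + 196 = 340,  |u| = √340 ≈ 18.439089
|v|² = 676 + 625 = 1301,  |v| = √1301 ≈ 36.069378
cos θ = 662 / (18.439089 · 36.069378) ≈ 0.99536
θ = arccos(0.99536) ≈ 5.5°

5.5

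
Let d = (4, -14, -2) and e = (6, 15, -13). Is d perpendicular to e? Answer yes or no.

d · e = 4·6 + (-14)·15 + (-2)·(-13) = 24 - 210 + 26 = -160
Nonzero, so the vectors are not orthogonal.

no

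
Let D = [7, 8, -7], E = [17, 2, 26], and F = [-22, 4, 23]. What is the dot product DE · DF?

DE = E − D = (10, -6, 33)
DF = F − D = (-29, -4, 30)
DE · DF = 10·(-29) + (-6)·(-4) + 33·30 = -290 + 24 + 990 = 724

724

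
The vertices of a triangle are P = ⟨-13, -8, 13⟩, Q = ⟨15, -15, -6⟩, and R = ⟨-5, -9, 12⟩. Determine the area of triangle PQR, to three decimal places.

63.844

PQ = (28, -7, -19),  PR = (8, -1, -1)
i: (-7)·(-1) - (-19)·(-1) = 7 - 19 = -12
j: (-19)·8 - 28·(-1) = -152 - (-28) = -124
k: 28·(-1) - (-7)·8 = -28 - (-56) = 28
PQ × PR = (-12, -124, 28)
|PQ × PR| = √16304 ≈ 127.6871
area = ½ · 127.6871 ≈ 63.844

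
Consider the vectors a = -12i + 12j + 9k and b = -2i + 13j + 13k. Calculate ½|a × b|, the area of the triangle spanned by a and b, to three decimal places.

97.454

i: 12·13 - 9·13 = 156 - 117 = 39
j: 9·(-2) - (-12)·13 = -18 - (-156) = 138
k: (-12)·13 - 12·(-2) = -156 - (-24) = -132
a × b = (39, 138, -132)
|a × b| = √(39² + 138² + (-132)²) = √37989 ≈ 194.9077
area = ½ · 194.9077 ≈ 97.454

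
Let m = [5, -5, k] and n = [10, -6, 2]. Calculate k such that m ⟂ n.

m · n = 5·10 + (-5)·(-6) + k·2 = 80 + 2k
Set equal to 0: 2k = -80, so k = -40.

-40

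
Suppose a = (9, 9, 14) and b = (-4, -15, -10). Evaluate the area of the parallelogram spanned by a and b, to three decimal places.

i: 9·(-10) - 14·(-15) = -90 - (-210) = 120
j: 14·(-4) - 9·(-10) = -56 - (-90) = 34
k: 9·(-15) - 9·(-4) = -135 - (-36) = -99
a × b = (120, 34, -99)
|a × b| = √(120² + 34² + (-99)²) = √25357 ≈ 159.2388

159.239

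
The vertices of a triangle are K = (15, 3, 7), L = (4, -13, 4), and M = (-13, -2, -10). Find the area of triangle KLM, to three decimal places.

240.368

KL = (-11, -16, -3),  KM = (-28, -5, -17)
i: (-16)·(-17) - (-3)·(-5) = 272 - 15 = 257
j: (-3)·(-28) - (-11)·(-17) = 84 - 187 = -103
k: (-11)·(-5) - (-16)·(-28) = 55 - 448 = -393
KL × KM = (257, -103, -393)
|KL × KM| = √231107 ≈ 480.7359
area = ½ · 480.7359 ≈ 240.368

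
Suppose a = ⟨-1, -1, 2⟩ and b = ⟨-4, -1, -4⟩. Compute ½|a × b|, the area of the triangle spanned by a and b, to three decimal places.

6.874

i: (-1)·(-4) - 2·(-1) = 4 - (-2) = 6
j: 2·(-4) - (-1)·(-4) = -8 - 4 = -12
k: (-1)·(-1) - (-1)·(-4) = 1 - 4 = -3
a × b = (6, -12, -3)
|a × b| = √(6² + (-12)² + (-3)²) = √189 ≈ 13.7477
area = ½ · 13.7477 ≈ 6.874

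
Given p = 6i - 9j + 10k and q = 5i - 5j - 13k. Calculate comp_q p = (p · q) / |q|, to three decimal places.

-3.717

p · q = 6·5 + (-9)·(-5) + 10·(-13) = 30 + 45 - 130 = -55
|q| = √(25 + 25 + 169) = √219 ≈ 14.7986
comp_q p = -55 / √219 ≈ -3.717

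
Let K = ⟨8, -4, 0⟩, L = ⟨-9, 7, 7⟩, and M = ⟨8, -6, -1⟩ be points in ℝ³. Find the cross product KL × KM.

KL = (-17, 11, 7)
KM = (0, -2, -1)
i: 11·(-1) - 7·(-2) = -11 - (-14) = 3
j: 7·0 - (-17)·(-1) = 0 - 17 = -17
k: (-17)·(-2) - 11·0 = 34 - 0 = 34
KL × KM = (3, -17, 34)

(3, -17, 34)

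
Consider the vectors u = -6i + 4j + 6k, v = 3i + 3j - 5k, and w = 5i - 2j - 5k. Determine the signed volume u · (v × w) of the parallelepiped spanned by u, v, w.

-16

v × w:
i: 3·(-5) - (-5)·(-2) = -15 - 10 = -25
j: (-5)·5 - 3·(-5) = -25 - (-15) = -10
k: 3·(-2) - 3·5 = -6 - 15 = -21
v × w = (-25, -10, -21)
u · (v × w) = (-6)·(-25) + 4·(-10) + 6·(-21) = 150 - 40 - 126 = -16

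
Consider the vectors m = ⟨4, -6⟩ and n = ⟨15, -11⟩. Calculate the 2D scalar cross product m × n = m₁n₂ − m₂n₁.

46

4·(-11) - (-6)·15 = -44 - (-90) = 46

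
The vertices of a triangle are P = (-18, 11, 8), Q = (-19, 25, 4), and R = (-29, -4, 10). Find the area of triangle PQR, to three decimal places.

89.024

PQ = (-1, 14, -4),  PR = (-11, -15, 2)
i: 14·2 - (-4)·(-15) = 28 - 60 = -32
j: (-4)·(-11) - (-1)·2 = 44 - (-2) = 46
k: (-1)·(-15) - 14·(-11) = 15 - (-154) = 169
PQ × PR = (-32, 46, 169)
|PQ × PR| = √31701 ≈ 178.0477
area = ½ · 178.0477 ≈ 89.024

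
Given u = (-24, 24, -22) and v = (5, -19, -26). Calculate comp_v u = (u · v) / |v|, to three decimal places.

-0.123

u · v = (-24)·5 + 24·(-19) + (-22)·(-26) = -120 - 456 + 572 = -4
|v| = √(25 + 361 + 676) = √1062 ≈ 32.5883
comp_v u = -4 / √1062 ≈ -0.123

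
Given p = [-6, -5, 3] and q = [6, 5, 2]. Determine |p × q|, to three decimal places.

i: (-5)·2 - 3·5 = -10 - 15 = -25
j: 3·6 - (-6)·2 = 18 - (-12) = 30
k: (-6)·5 - (-5)·6 = -30 - (-30) = 0
p × q = (-25, 30, 0)
|p × q| = √((-25)² + 30² + 0²) = √1525 ≈ 39.0512

39.051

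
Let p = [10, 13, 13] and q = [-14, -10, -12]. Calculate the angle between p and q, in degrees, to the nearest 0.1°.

166.0

p · q = 10·(-14) + 13·(-10) + 13·(-12) = -140 - 130 - 156 = -426
|p|² = 100 + 169 + 169 = 438,  |p| = √438 ≈ 20.928450
|q|² = 196 + 100 + 144 = 440,  |q| = √440 ≈ 20.976177
cos θ = -426 / (20.928450 · 20.976177) ≈ -0.97039
θ = arccos(-0.97039) ≈ 166.0°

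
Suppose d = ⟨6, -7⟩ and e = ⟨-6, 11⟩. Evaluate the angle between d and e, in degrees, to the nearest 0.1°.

168.0

d · e = 6·(-6) + (-7)·11 = -36 - 77 = -113
|d|² = 36 + 49 = 85,  |d| = √85 ≈ 9.219544
|e|² = 36 + 121 = 157,  |e| = √157 ≈ 12.529964
cos θ = -113 / (9.219544 · 12.529964) ≈ -0.97818
θ = arccos(-0.97818) ≈ 168.0°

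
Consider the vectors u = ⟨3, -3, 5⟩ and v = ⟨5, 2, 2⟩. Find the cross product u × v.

(-16, 19, 21)

i: (-3)·2 - 5·2 = -6 - 10 = -16
j: 5·5 - 3·2 = 25 - 6 = 19
k: 3·2 - (-3)·5 = 6 - (-15) = 21
u × v = (-16, 19, 21)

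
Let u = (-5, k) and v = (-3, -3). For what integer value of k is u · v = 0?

u · v = (-5)·(-3) + k·(-3) = 15 - 3k
Set equal to 0: -3k = -15, so k = 5.

5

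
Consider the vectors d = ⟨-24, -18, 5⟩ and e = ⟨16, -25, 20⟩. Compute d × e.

(-235, 560, 888)

i: (-18)·20 - 5·(-25) = -360 - (-125) = -235
j: 5·16 - (-24)·20 = 80 - (-480) = 560
k: (-24)·(-25) - (-18)·16 = 600 - (-288) = 888
d × e = (-235, 560, 888)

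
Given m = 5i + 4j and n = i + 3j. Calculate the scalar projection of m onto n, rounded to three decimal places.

5.376

m · n = 5·1 + 4·3 = 5 + 12 = 17
|n| = √(1 + 9) = √10 ≈ 3.1623
comp_n m = 17 / √10 ≈ 5.376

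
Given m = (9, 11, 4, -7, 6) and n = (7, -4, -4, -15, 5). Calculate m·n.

138

m · n = 9·7 + 11·(-4) + 4·(-4) + (-7)·(-15) + 6·5 = 63 - 44 - 16 + 105 + 30 = 138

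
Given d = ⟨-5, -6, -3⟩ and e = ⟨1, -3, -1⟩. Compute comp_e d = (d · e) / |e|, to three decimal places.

4.824

d · e = (-5)·1 + (-6)·(-3) + (-3)·(-1) = -5 + 18 + 3 = 16
|e| = √(1 + 9 + 1) = √11 ≈ 3.3166
comp_e d = 16 / √11 ≈ 4.824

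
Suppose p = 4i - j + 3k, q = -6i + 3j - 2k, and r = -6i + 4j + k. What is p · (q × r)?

8

q × r:
i: 3·1 - (-2)·4 = 3 - (-8) = 11
j: (-2)·(-6) - (-6)·1 = 12 - (-6) = 18
k: (-6)·4 - 3·(-6) = -24 - (-18) = -6
q × r = (11, 18, -6)
p · (q × r) = 4·11 + (-1)·18 + 3·(-6) = 44 - 18 - 18 = 8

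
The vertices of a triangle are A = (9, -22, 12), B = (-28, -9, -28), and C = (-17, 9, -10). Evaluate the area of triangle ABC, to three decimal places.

635.546

AB = (-37, 13, -40),  AC = (-26, 31, -22)
i: 13·(-22) - (-40)·31 = -286 - (-1240) = 954
j: (-40)·(-26) - (-37)·(-22) = 1040 - 814 = 226
k: (-37)·31 - 13·(-26) = -1147 - (-338) = -809
AB × AC = (954, 226, -809)
|AB × AC| = √1615673 ≈ 1271.0913
area = ½ · 1271.0913 ≈ 635.546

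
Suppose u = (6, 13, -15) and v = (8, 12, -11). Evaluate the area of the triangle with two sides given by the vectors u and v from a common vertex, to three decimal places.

36.431

i: 13·(-11) - (-15)·12 = -143 - (-180) = 37
j: (-15)·8 - 6·(-11) = -120 - (-66) = -54
k: 6·12 - 13·8 = 72 - 104 = -32
u × v = (37, -54, -32)
|u × v| = √(37² + (-54)² + (-32)²) = √5309 ≈ 72.8629
area = ½ · 72.8629 ≈ 36.431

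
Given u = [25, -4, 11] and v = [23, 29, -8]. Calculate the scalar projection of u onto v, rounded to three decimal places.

9.797

u · v = 25·23 + (-4)·29 + 11·(-8) = 575 - 116 - 88 = 371
|v| = √(529 + 841 + 64) = √1434 ≈ 37.8682
comp_v u = 371 / √1434 ≈ 9.797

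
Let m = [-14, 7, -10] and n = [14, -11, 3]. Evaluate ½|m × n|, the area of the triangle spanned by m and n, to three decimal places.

i: 7·3 - (-10)·(-11) = 21 - 110 = -89
j: (-10)·14 - (-14)·3 = -140 - (-42) = -98
k: (-14)·(-11) - 7·14 = 154 - 98 = 56
m × n = (-89, -98, 56)
|m × n| = √((-89)² + (-98)² + 56²) = √20661 ≈ 143.7393
area = ½ · 143.7393 ≈ 71.870

71.870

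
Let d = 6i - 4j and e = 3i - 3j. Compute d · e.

d · e = 6·3 + (-4)·(-3) = 18 + 12 = 30

30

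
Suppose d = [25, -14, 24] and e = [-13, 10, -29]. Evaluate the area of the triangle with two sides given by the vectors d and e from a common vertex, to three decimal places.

i: (-14)·(-29) - 24·10 = 406 - 240 = 166
j: 24·(-13) - 25·(-29) = -312 - (-725) = 413
k: 25·10 - (-14)·(-13) = 250 - 182 = 68
d × e = (166, 413, 68)
|d × e| = √(166² + 413² + 68²) = √202749 ≈ 450.2766
area = ½ · 450.2766 ≈ 225.138

225.138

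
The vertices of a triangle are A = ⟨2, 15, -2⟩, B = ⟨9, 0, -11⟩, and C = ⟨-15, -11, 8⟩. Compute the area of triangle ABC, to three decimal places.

AB = (7, -15, -9),  AC = (-17, -26, 10)
i: (-15)·10 - (-9)·(-26) = -150 - 234 = -384
j: (-9)·(-17) - 7·10 = 153 - 70 = 83
k: 7·(-26) - (-15)·(-17) = -182 - 255 = -437
AB × AC = (-384, 83, -437)
|AB × AC| = √345314 ≈ 587.6342
area = ½ · 587.6342 ≈ 293.817

293.817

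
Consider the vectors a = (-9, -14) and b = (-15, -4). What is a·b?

191

a · b = (-9)·(-15) + (-14)·(-4) = 135 + 56 = 191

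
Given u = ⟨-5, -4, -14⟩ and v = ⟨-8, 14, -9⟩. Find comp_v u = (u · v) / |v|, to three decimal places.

5.957

u · v = (-5)·(-8) + (-4)·14 + (-14)·(-9) = 40 - 56 + 126 = 110
|v| = √(64 + 196 + 81) = √341 ≈ 18.4662
comp_v u = 110 / √341 ≈ 5.957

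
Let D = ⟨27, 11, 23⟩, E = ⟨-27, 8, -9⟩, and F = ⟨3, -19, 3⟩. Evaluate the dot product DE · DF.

2026

DE = E − D = (-54, -3, -32)
DF = F − D = (-24, -30, -20)
DE · DF = (-54)·(-24) + (-3)·(-30) + (-32)·(-20) = 1296 + 90 + 640 = 2026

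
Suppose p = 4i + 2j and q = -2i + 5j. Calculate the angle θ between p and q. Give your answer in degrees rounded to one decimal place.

p · q = 4·(-2) + 2·5 = -8 + 10 = 2
|p|² = 16 + 4 = 20,  |p| = √20 ≈ 4.472136
|q|² = 4 + 25 = 29,  |q| = √29 ≈ 5.385165
cos θ = 2 / (4.472136 · 5.385165) ≈ 0.08305
θ = arccos(0.08305) ≈ 85.2°

85.2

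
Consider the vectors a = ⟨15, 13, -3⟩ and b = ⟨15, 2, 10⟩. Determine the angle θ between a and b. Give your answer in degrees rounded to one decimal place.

a · b = 15·15 + 13·2 + (-3)·10 = 225 + 26 - 30 = 221
|a|² = 225 + 169 + 9 = 403,  |a| = √403 ≈ 20.074860
|b|² = 225 + 4 + 100 = 329,  |b| = √329 ≈ 18.138357
cos θ = 221 / (20.074860 · 18.138357) ≈ 0.60693
θ = arccos(0.60693) ≈ 52.6°

52.6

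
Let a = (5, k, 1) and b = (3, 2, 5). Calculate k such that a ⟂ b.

-10

a · b = 5·3 + k·2 + 1·5 = 20 + 2k
Set equal to 0: 2k = -20, so k = -10.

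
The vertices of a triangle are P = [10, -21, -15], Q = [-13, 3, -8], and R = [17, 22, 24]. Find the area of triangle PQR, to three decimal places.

811.910

PQ = (-23, 24, 7),  PR = (7, 43, 39)
i: 24·39 - 7·43 = 936 - 301 = 635
j: 7·7 - (-23)·39 = 49 - (-897) = 946
k: (-23)·43 - 24·7 = -989 - 168 = -1157
PQ × PR = (635, 946, -1157)
|PQ × PR| = √2636790 ≈ 1623.8196
area = ½ · 1623.8196 ≈ 811.910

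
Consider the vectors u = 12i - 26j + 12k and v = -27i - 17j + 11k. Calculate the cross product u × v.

(-82, -456, -906)

i: (-26)·11 - 12·(-17) = -286 - (-204) = -82
j: 12·(-27) - 12·11 = -324 - 132 = -456
k: 12·(-17) - (-26)·(-27) = -204 - 702 = -906
u × v = (-82, -456, -906)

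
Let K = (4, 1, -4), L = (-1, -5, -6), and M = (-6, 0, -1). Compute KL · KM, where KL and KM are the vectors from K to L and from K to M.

KL = L − K = (-5, -6, -2)
KM = M − K = (-10, -1, 3)
KL · KM = (-5)·(-10) + (-6)·(-1) + (-2)·3 = 50 + 6 - 6 = 50

50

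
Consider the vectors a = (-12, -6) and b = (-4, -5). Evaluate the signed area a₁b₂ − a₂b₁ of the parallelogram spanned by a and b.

(-12)·(-5) - (-6)·(-4) = 60 - 24 = 36

36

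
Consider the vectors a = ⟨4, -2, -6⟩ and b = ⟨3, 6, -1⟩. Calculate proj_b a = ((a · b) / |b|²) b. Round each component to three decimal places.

(0.391, 0.783, -0.130)

a · b = 4·3 + (-2)·6 + (-6)·(-1) = 12 - 12 + 6 = 6
|b|² = 9 + 36 + 1 = 46
proj_b a = (6/46) · (3, 6, -1) ≈ (0.391, 0.783, -0.130)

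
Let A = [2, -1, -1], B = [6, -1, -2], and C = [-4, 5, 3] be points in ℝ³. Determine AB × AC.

(6, -10, 24)

AB = (4, 0, -1)
AC = (-6, 6, 4)
i: 0·4 - (-1)·6 = 0 - (-6) = 6
j: (-1)·(-6) - 4·4 = 6 - 16 = -10
k: 4·6 - 0·(-6) = 24 - 0 = 24
AB × AC = (6, -10, 24)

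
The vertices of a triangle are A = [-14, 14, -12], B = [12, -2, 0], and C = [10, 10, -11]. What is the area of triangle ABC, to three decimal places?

AB = (26, -16, 12),  AC = (24, -4, 1)
i: (-16)·1 - 12·(-4) = -16 - (-48) = 32
j: 12·24 - 26·1 = 288 - 26 = 262
k: 26·(-4) - (-16)·24 = -104 - (-384) = 280
AB × AC = (32, 262, 280)
|AB × AC| = √148068 ≈ 384.7960
area = ½ · 384.7960 ≈ 192.398

192.398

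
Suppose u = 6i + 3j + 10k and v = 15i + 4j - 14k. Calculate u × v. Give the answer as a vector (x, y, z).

(-82, 234, -21)

i: 3·(-14) - 10·4 = -42 - 40 = -82
j: 10·15 - 6·(-14) = 150 - (-84) = 234
k: 6·4 - 3·15 = 24 - 45 = -21
u × v = (-82, 234, -21)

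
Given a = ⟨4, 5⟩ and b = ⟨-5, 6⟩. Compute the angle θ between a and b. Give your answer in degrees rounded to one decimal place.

78.5

a · b = 4·(-5) + 5·6 = -20 + 30 = 10
|a|² = 16 + 25 = 41,  |a| = √41 ≈ 6.403124
|b|² = 25 + 36 = 61,  |b| = √61 ≈ 7.810250
cos θ = 10 / (6.403124 · 7.810250) ≈ 0.19996
θ = arccos(0.19996) ≈ 78.5°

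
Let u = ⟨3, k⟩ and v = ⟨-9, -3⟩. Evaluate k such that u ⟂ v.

u · v = 3·(-9) + k·(-3) = -27 - 3k
Set equal to 0: -3k = 27, so k = -9.

-9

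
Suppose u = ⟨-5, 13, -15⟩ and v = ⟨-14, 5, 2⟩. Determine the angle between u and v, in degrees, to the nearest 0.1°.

u · v = (-5)·(-14) + 13·5 + (-15)·2 = 70 + 65 - 30 = 105
|u|² = 25 + 169 + 225 = 419,  |u| = √419 ≈ 20.469489
|v|² = 196 + 25 + 4 = 225,  |v| = √225 ≈ 15.000000
cos θ = 105 / (20.469489 · 15.000000) ≈ 0.34197
θ = arccos(0.34197) ≈ 70.0°

70.0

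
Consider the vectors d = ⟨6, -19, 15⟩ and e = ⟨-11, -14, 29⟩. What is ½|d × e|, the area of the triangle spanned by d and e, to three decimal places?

281.536

i: (-19)·29 - 15·(-14) = -551 - (-210) = -341
j: 15·(-11) - 6·29 = -165 - 174 = -339
k: 6·(-14) - (-19)·(-11) = -84 - 209 = -293
d × e = (-341, -339, -293)
|d × e| = √((-341)² + (-339)² + (-293)²) = √317051 ≈ 563.0728
area = ½ · 563.0728 ≈ 281.536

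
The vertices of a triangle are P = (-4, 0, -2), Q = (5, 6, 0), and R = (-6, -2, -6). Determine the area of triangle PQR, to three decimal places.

19.105

PQ = (9, 6, 2),  PR = (-2, -2, -4)
i: 6·(-4) - 2·(-2) = -24 - (-4) = -20
j: 2·(-2) - 9·(-4) = -4 - (-36) = 32
k: 9·(-2) - 6·(-2) = -18 - (-12) = -6
PQ × PR = (-20, 32, -6)
|PQ × PR| = √1460 ≈ 38.2099
area = ½ · 38.2099 ≈ 19.105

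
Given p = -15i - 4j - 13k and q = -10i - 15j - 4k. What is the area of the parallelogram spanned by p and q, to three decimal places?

i: (-4)·(-4) - (-13)·(-15) = 16 - 195 = -179
j: (-13)·(-10) - (-15)·(-4) = 130 - 60 = 70
k: (-15)·(-15) - (-4)·(-10) = 225 - 40 = 185
p × q = (-179, 70, 185)
|p × q| = √((-179)² + 70² + 185²) = √71166 ≈ 266.7696

266.770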